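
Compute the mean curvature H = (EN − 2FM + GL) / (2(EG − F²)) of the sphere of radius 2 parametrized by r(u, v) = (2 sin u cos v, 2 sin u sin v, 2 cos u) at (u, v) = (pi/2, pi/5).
H = -1/2

With E = 4, F = 0, G = 4*sin(u)^2, L = -2*sin(u)/Abs(sin(u)), M = 0, N = -2*sin(u)^3/Abs(sin(u)), assemble
  H = (EN − 2FM + GL) / (2(EG − F²)) = -sin(u)/(2*Abs(sin(u))).
At (u, v) = (pi/2, pi/5): H = -1/2.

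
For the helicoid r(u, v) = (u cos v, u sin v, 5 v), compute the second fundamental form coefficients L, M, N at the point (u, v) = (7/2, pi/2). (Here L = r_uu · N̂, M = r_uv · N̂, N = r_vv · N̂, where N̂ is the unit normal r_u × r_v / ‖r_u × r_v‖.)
L = 0;  M = -10*sqrt(149)/149;  N = 0

Compute the unit normal N̂(u, v) = (5*sin(v)/sqrt(u^2 + 25), -5*cos(v)/sqrt(u^2 + 25), u/sqrt(u^2 + 25)), and the second partials r_uu, r_uv, r_vv. Take dot products:
  L(u, v) = r_uu · N̂ = 0,
  M(u, v) = r_uv · N̂ = -5/sqrt(u^2 + 25),
  N(u, v) = r_vv · N̂ = 0.
Evaluating at (u, v) = (7/2, pi/2):
  L = 0, M = -10*sqrt(149)/149, N = 0.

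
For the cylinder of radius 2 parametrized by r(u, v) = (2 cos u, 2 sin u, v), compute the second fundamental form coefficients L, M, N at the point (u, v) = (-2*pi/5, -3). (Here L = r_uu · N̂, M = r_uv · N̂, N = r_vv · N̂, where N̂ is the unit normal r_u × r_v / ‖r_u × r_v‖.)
L = -2;  M = 0;  N = 0

Compute the unit normal N̂(u, v) = (cos(u), sin(u), 0), and the second partials r_uu, r_uv, r_vv. Take dot products:
  L(u, v) = r_uu · N̂ = -2,
  M(u, v) = r_uv · N̂ = 0,
  N(u, v) = r_vv · N̂ = 0.
Evaluating at (u, v) = (-2*pi/5, -3):
  L = -2, M = 0, N = 0.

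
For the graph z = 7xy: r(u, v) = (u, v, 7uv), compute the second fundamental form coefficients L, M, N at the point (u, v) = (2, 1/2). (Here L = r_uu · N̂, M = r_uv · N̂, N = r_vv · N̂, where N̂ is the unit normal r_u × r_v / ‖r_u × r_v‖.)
L = 0;  M = 14*sqrt(93)/279;  N = 0

Compute the unit normal N̂(u, v) = (-7*v/sqrt(49*u^2 + 49*v^2 + 1), -7*u/sqrt(49*u^2 + 49*v^2 + 1), 1/sqrt(49*u^2 + 49*v^2 + 1)), and the second partials r_uu, r_uv, r_vv. Take dot products:
  L(u, v) = r_uu · N̂ = 0,
  M(u, v) = r_uv · N̂ = 7/sqrt(49*u^2 + 49*v^2 + 1),
  N(u, v) = r_vv · N̂ = 0.
Evaluating at (u, v) = (2, 1/2):
  L = 0, M = 14*sqrt(93)/279, N = 0.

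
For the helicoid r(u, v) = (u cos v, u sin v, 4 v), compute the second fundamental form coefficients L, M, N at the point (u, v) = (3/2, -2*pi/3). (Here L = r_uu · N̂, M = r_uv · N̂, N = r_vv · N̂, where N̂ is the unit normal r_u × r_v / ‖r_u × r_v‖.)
L = 0;  M = -8*sqrt(73)/73;  N = 0

Compute the unit normal N̂(u, v) = (4*sin(v)/sqrt(u^2 + 16), -4*cos(v)/sqrt(u^2 + 16), u/sqrt(u^2 + 16)), and the second partials r_uu, r_uv, r_vv. Take dot products:
  L(u, v) = r_uu · N̂ = 0,
  M(u, v) = r_uv · N̂ = -4/sqrt(u^2 + 16),
  N(u, v) = r_vv · N̂ = 0.
Evaluating at (u, v) = (3/2, -2*pi/3):
  L = 0, M = -8*sqrt(73)/73, N = 0.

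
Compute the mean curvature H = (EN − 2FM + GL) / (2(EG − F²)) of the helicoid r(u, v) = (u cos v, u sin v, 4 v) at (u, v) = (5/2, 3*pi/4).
H = 0

With E = 1, F = 0, G = u^2 + 16, L = 0, M = -4/sqrt(u^2 + 16), N = 0, assemble
  H = (EN − 2FM + GL) / (2(EG − F²)) = 0.
At (u, v) = (5/2, 3*pi/4): H = 0.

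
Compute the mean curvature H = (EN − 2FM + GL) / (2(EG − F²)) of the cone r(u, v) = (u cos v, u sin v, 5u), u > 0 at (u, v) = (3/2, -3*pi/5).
H = 5*sqrt(26)/78

With E = 26, F = 0, G = u^2, L = 0, M = 0, N = 5*sqrt(26)*u^2/(26*Abs(u)), assemble
  H = (EN − 2FM + GL) / (2(EG − F²)) = 5*sqrt(26)/(52*Abs(u)).
At (u, v) = (3/2, -3*pi/5): H = 5*sqrt(26)/78.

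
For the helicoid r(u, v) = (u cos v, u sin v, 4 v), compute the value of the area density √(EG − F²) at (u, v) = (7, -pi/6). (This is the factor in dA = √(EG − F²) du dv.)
√(EG − F²)|_{(7, -pi/6)} = sqrt(65)

E = 1, F = 0, G = u^2 + 16, so EG − F² = u^2 + 16. Taking the positive square root: √(EG − F²) = sqrt(u^2 + 16). At (u, v) = (7, -pi/6): sqrt(65).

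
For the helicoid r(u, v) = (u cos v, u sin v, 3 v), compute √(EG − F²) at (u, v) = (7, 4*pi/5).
√(EG − F²)|_{(7, 4*pi/5)} = sqrt(58)

E = 1, F = 0, G = u^2 + 9; EG − F² = u^2 + 9; √(EG − F²) = sqrt(u^2 + 9). At the given point: sqrt(58).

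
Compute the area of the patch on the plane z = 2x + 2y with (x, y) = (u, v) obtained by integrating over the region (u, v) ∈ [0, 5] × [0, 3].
Area = 45

Area = ∫∫ √(EG − F²) du dv with √(EG − F²) = 3. Integrating over [0, 5] × [0, 3] gives 45.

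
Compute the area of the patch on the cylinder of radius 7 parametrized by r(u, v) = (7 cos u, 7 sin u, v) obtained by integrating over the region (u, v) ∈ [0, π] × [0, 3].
Area = 21*pi

Area = ∫∫ √(EG − F²) du dv with √(EG − F²) = 7. Integrating over [0, π] × [0, 3] gives 21*pi.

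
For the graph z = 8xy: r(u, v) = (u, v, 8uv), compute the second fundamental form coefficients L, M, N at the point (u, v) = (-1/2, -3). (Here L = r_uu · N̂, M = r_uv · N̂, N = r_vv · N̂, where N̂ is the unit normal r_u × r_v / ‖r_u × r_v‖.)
L = 0;  M = 8*sqrt(593)/593;  N = 0

Compute the unit normal N̂(u, v) = (-8*v/sqrt(64*u^2 + 64*v^2 + 1), -8*u/sqrt(64*u^2 + 64*v^2 + 1), 1/sqrt(64*u^2 + 64*v^2 + 1)), and the second partials r_uu, r_uv, r_vv. Take dot products:
  L(u, v) = r_uu · N̂ = 0,
  M(u, v) = r_uv · N̂ = 8/sqrt(64*u^2 + 64*v^2 + 1),
  N(u, v) = r_vv · N̂ = 0.
Evaluating at (u, v) = (-1/2, -3):
  L = 0, M = 8*sqrt(593)/593, N = 0.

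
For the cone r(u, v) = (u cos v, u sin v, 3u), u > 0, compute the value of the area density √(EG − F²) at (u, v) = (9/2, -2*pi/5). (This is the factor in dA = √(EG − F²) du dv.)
√(EG − F²)|_{(9/2, -2*pi/5)} = 9*sqrt(10)/2

E = 10, F = 0, G = u^2, so EG − F² = 10*u^2. Taking the positive square root: √(EG − F²) = sqrt(10)*Abs(u). At (u, v) = (9/2, -2*pi/5): 9*sqrt(10)/2.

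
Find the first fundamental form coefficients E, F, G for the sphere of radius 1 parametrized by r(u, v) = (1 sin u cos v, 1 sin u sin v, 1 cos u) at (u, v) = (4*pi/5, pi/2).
E = 1;  F = 0;  G = 5/8 - sqrt(5)/8

Partials: r_u = (cos(u)*cos(v), sin(v)*cos(u), -sin(u)), r_v = (-sin(u)*sin(v), sin(u)*cos(v), 0). As functions of (u, v):
  E = r_u · r_u = 1,
  F = r_u · r_v = 0,
  G = r_v · r_v = sin(u)^2.
Evaluating at (u, v) = (4*pi/5, pi/2): E = 1, F = 0, G = 5/8 - sqrt(5)/8.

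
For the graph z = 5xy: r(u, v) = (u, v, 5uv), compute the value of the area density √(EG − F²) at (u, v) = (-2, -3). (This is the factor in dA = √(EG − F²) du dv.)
√(EG − F²)|_{(-2, -3)} = sqrt(326)

E = 25*v^2 + 1, F = 25*u*v, G = 25*u^2 + 1, so EG − F² = 25*u^2 + 25*v^2 + 1. Taking the positive square root: √(EG − F²) = sqrt(25*u^2 + 25*v^2 + 1). At (u, v) = (-2, -3): sqrt(326).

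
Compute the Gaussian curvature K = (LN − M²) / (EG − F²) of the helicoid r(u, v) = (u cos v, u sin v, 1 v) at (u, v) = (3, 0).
K = -1/100

Coefficients of the first fundamental form: E = 1, F = 0, G = u^2 + 1.
Coefficients of the second fundamental form: L = 0, M = -1/sqrt(u^2 + 1), N = 0.
Assemble K = (LN − M²)/(EG − F²) = -1/(u^2 + 1)^2. At (u, v) = (3, 0): K = -1/100.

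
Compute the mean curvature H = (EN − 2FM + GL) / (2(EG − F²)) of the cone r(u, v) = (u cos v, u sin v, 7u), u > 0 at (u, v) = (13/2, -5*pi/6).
H = 7*sqrt(2)/130

With E = 50, F = 0, G = u^2, L = 0, M = 0, N = 7*sqrt(2)*u^2/(10*Abs(u)), assemble
  H = (EN − 2FM + GL) / (2(EG − F²)) = 7*sqrt(2)/(20*Abs(u)).
At (u, v) = (13/2, -5*pi/6): H = 7*sqrt(2)/130.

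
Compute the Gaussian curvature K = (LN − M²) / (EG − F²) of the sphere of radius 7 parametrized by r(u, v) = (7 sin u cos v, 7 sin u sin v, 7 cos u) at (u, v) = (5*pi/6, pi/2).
K = 1/49

Coefficients of the first fundamental form: E = 49, F = 0, G = 49*sin(u)^2.
Coefficients of the second fundamental form: L = -7*sin(u)/Abs(sin(u)), M = 0, N = -7*sin(u)^3/Abs(sin(u)).
Assemble K = (LN − M²)/(EG − F²) = 1/49. At (u, v) = (5*pi/6, pi/2): K = 1/49.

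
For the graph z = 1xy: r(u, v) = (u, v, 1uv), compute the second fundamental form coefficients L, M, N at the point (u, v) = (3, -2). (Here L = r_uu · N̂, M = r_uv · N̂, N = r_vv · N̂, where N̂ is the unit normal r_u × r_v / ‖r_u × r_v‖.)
L = 0;  M = sqrt(14)/14;  N = 0

Compute the unit normal N̂(u, v) = (-v/sqrt(u^2 + v^2 + 1), -u/sqrt(u^2 + v^2 + 1), 1/sqrt(u^2 + v^2 + 1)), and the second partials r_uu, r_uv, r_vv. Take dot products:
  L(u, v) = r_uu · N̂ = 0,
  M(u, v) = r_uv · N̂ = 1/sqrt(u^2 + v^2 + 1),
  N(u, v) = r_vv · N̂ = 0.
Evaluating at (u, v) = (3, -2):
  L = 0, M = sqrt(14)/14, N = 0.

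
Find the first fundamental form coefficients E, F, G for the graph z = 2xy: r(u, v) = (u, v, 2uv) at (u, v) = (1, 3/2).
E = 10;  F = 6;  G = 5

Partials: r_u = (1, 0, 2*v), r_v = (0, 1, 2*u). As functions of (u, v):
  E = r_u · r_u = 4*v^2 + 1,
  F = r_u · r_v = 4*u*v,
  G = r_v · r_v = 4*u^2 + 1.
Evaluating at (u, v) = (1, 3/2): E = 10, F = 6, G = 5.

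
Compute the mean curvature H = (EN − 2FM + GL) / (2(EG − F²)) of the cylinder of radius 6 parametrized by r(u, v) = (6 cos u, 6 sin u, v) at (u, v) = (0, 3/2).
H = -1/12

With E = 36, F = 0, G = 1, L = -6, M = 0, N = 0, assemble
  H = (EN − 2FM + GL) / (2(EG − F²)) = -1/12.
At (u, v) = (0, 3/2): H = -1/12.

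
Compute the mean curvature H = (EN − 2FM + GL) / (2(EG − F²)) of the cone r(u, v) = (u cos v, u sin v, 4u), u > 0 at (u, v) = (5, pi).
H = 2*sqrt(17)/85

With E = 17, F = 0, G = u^2, L = 0, M = 0, N = 4*sqrt(17)*u^2/(17*Abs(u)), assemble
  H = (EN − 2FM + GL) / (2(EG − F²)) = 2*sqrt(17)/(17*Abs(u)).
At (u, v) = (5, pi): H = 2*sqrt(17)/85.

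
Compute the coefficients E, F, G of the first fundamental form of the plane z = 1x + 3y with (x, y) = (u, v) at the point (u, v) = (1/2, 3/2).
E = 2;  F = 3;  G = 10

Partials: r_u = (1, 0, 1), r_v = (0, 1, 3). As functions of (u, v):
  E = r_u · r_u = 2,
  F = r_u · r_v = 3,
  G = r_v · r_v = 10.
Evaluating at (u, v) = (1/2, 3/2): E = 2, F = 3, G = 10.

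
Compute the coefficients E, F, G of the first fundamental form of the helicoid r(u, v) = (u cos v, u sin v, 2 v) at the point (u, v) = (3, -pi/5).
E = 1;  F = 0;  G = 13

Partials: r_u = (cos(v), sin(v), 0), r_v = (-u*sin(v), u*cos(v), 2). As functions of (u, v):
  E = r_u · r_u = 1,
  F = r_u · r_v = 0,
  G = r_v · r_v = u^2 + 4.
Evaluating at (u, v) = (3, -pi/5): E = 1, F = 0, G = 13.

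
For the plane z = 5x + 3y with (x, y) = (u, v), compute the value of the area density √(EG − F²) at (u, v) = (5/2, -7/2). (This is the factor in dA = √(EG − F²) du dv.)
√(EG − F²)|_{(5/2, -7/2)} = sqrt(35)

E = 26, F = 15, G = 10, so EG − F² = 35. Taking the positive square root: √(EG − F²) = sqrt(35). At (u, v) = (5/2, -7/2): sqrt(35).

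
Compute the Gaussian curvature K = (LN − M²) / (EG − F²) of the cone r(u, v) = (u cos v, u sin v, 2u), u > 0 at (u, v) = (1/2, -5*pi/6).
K = 0

Coefficients of the first fundamental form: E = 5, F = 0, G = u^2.
Coefficients of the second fundamental form: L = 0, M = 0, N = 2*sqrt(5)*u^2/(5*Abs(u)).
Assemble K = (LN − M²)/(EG − F²) = 0. At (u, v) = (1/2, -5*pi/6): K = 0.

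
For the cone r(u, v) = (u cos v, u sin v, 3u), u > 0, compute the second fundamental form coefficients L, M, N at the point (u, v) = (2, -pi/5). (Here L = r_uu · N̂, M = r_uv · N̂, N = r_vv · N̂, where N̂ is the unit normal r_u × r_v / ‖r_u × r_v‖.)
L = 0;  M = 0;  N = 3*sqrt(10)/5

Compute the unit normal N̂(u, v) = (-3*sqrt(10)*u*cos(v)/(10*Abs(u)), -3*sqrt(10)*u*sin(v)/(10*Abs(u)), sqrt(10)*u/(10*Abs(u))), and the second partials r_uu, r_uv, r_vv. Take dot products:
  L(u, v) = r_uu · N̂ = 0,
  M(u, v) = r_uv · N̂ = 0,
  N(u, v) = r_vv · N̂ = 3*sqrt(10)*u^2/(10*Abs(u)).
Evaluating at (u, v) = (2, -pi/5):
  L = 0, M = 0, N = 3*sqrt(10)/5.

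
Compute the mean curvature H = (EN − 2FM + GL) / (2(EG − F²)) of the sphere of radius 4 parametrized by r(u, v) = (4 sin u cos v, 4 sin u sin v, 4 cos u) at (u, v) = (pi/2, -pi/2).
H = -1/4

With E = 16, F = 0, G = 16*sin(u)^2, L = -4*sin(u)/Abs(sin(u)), M = 0, N = -4*sin(u)^3/Abs(sin(u)), assemble
  H = (EN − 2FM + GL) / (2(EG − F²)) = -sin(u)/(4*Abs(sin(u))).
At (u, v) = (pi/2, -pi/2): H = -1/4.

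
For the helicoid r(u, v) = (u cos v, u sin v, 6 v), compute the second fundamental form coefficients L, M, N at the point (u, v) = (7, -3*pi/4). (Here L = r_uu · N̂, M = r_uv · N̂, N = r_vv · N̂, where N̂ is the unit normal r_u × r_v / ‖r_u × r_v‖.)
L = 0;  M = -6*sqrt(85)/85;  N = 0

Compute the unit normal N̂(u, v) = (6*sin(v)/sqrt(u^2 + 36), -6*cos(v)/sqrt(u^2 + 36), u/sqrt(u^2 + 36)), and the second partials r_uu, r_uv, r_vv. Take dot products:
  L(u, v) = r_uu · N̂ = 0,
  M(u, v) = r_uv · N̂ = -6/sqrt(u^2 + 36),
  N(u, v) = r_vv · N̂ = 0.
Evaluating at (u, v) = (7, -3*pi/4):
  L = 0, M = -6*sqrt(85)/85, N = 0.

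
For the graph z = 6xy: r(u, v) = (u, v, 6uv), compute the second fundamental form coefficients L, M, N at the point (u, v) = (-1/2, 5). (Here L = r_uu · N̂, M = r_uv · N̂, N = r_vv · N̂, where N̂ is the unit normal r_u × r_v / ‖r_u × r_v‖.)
L = 0;  M = 3*sqrt(910)/455;  N = 0

Compute the unit normal N̂(u, v) = (-6*v/sqrt(36*u^2 + 36*v^2 + 1), -6*u/sqrt(36*u^2 + 36*v^2 + 1), 1/sqrt(36*u^2 + 36*v^2 + 1)), and the second partials r_uu, r_uv, r_vv. Take dot products:
  L(u, v) = r_uu · N̂ = 0,
  M(u, v) = r_uv · N̂ = 6/sqrt(36*u^2 + 36*v^2 + 1),
  N(u, v) = r_vv · N̂ = 0.
Evaluating at (u, v) = (-1/2, 5):
  L = 0, M = 3*sqrt(910)/455, N = 0.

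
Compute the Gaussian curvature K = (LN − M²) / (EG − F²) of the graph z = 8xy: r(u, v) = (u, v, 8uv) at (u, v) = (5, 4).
K = -64/6890625

Coefficients of the first fundamental form: E = 64*v^2 + 1, F = 64*u*v, G = 64*u^2 + 1.
Coefficients of the second fundamental form: L = 0, M = 8/sqrt(64*u^2 + 64*v^2 + 1), N = 0.
Assemble K = (LN − M²)/(EG − F²) = -64/(4096*u^4 + 8192*u^2*v^2 + 128*u^2 + 4096*v^4 + 128*v^2 + 1). At (u, v) = (5, 4): K = -64/6890625.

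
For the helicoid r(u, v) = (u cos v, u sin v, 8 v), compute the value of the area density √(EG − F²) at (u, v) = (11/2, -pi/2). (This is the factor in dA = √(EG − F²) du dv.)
√(EG − F²)|_{(11/2, -pi/2)} = sqrt(377)/2

E = 1, F = 0, G = u^2 + 64, so EG − F² = u^2 + 64. Taking the positive square root: √(EG − F²) = sqrt(u^2 + 64). At (u, v) = (11/2, -pi/2): sqrt(377)/2.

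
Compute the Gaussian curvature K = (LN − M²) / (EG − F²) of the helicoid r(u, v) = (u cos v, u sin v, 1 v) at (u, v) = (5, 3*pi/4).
K = -1/676

Coefficients of the first fundamental form: E = 1, F = 0, G = u^2 + 1.
Coefficients of the second fundamental form: L = 0, M = -1/sqrt(u^2 + 1), N = 0.
Assemble K = (LN − M²)/(EG − F²) = -1/(u^2 + 1)^2. At (u, v) = (5, 3*pi/4): K = -1/676.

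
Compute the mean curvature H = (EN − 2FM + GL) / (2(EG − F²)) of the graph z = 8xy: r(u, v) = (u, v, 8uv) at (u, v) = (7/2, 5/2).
H = -896*sqrt(1185)/280845

With E = 64*v^2 + 1, F = 64*u*v, G = 64*u^2 + 1, L = 0, M = 8/sqrt(64*u^2 + 64*v^2 + 1), N = 0, assemble
  H = (EN − 2FM + GL) / (2(EG − F²)) = -512*u*v/(64*u^2 + 64*v^2 + 1)^(3/2).
At (u, v) = (7/2, 5/2): H = -896*sqrt(1185)/280845.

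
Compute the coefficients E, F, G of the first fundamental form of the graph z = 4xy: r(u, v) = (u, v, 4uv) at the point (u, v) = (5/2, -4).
E = 257;  F = -160;  G = 101

Partials: r_u = (1, 0, 4*v), r_v = (0, 1, 4*u). As functions of (u, v):
  E = r_u · r_u = 16*v^2 + 1,
  F = r_u · r_v = 16*u*v,
  G = r_v · r_v = 16*u^2 + 1.
Evaluating at (u, v) = (5/2, -4): E = 257, F = -160, G = 101.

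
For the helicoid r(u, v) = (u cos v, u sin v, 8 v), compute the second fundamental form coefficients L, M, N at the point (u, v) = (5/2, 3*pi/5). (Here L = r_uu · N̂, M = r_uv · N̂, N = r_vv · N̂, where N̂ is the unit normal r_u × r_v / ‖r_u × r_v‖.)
L = 0;  M = -16*sqrt(281)/281;  N = 0

Compute the unit normal N̂(u, v) = (8*sin(v)/sqrt(u^2 + 64), -8*cos(v)/sqrt(u^2 + 64), u/sqrt(u^2 + 64)), and the second partials r_uu, r_uv, r_vv. Take dot products:
  L(u, v) = r_uu · N̂ = 0,
  M(u, v) = r_uv · N̂ = -8/sqrt(u^2 + 64),
  N(u, v) = r_vv · N̂ = 0.
Evaluating at (u, v) = (5/2, 3*pi/5):
  L = 0, M = -16*sqrt(281)/281, N = 0.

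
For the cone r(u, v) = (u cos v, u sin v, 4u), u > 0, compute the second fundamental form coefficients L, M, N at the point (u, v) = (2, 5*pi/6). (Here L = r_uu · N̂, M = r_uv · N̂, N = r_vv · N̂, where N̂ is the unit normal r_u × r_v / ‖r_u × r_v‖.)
L = 0;  M = 0;  N = 8*sqrt(17)/17

Compute the unit normal N̂(u, v) = (-4*sqrt(17)*u*cos(v)/(17*Abs(u)), -4*sqrt(17)*u*sin(v)/(17*Abs(u)), sqrt(17)*u/(17*Abs(u))), and the second partials r_uu, r_uv, r_vv. Take dot products:
  L(u, v) = r_uu · N̂ = 0,
  M(u, v) = r_uv · N̂ = 0,
  N(u, v) = r_vv · N̂ = 4*sqrt(17)*u^2/(17*Abs(u)).
Evaluating at (u, v) = (2, 5*pi/6):
  L = 0, M = 0, N = 8*sqrt(17)/17.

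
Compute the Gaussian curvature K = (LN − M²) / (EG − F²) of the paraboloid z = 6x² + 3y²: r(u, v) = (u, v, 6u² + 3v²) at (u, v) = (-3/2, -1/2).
K = 18/27889

Coefficients of the first fundamental form: E = 144*u^2 + 1, F = 72*u*v, G = 36*v^2 + 1.
Coefficients of the second fundamental form: L = 12/sqrt(144*u^2 + 36*v^2 + 1), M = 0, N = 6/sqrt(144*u^2 + 36*v^2 + 1).
Assemble K = (LN − M²)/(EG − F²) = 72/(20736*u^4 + 10368*u^2*v^2 + 288*u^2 + 1296*v^4 + 72*v^2 + 1). At (u, v) = (-3/2, -1/2): K = 18/27889.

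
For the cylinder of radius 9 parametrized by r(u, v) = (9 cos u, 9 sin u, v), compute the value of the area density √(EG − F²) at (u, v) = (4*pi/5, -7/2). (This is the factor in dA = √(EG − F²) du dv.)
√(EG − F²)|_{(4*pi/5, -7/2)} = 9

E = 81, F = 0, G = 1, so EG − F² = 81. Taking the positive square root: √(EG − F²) = 9. At (u, v) = (4*pi/5, -7/2): 9.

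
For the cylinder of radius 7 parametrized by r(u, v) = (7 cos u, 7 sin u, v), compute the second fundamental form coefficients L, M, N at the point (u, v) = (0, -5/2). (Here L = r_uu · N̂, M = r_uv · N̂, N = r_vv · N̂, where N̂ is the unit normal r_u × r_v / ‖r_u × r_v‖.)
L = -7;  M = 0;  N = 0

Compute the unit normal N̂(u, v) = (cos(u), sin(u), 0), and the second partials r_uu, r_uv, r_vv. Take dot products:
  L(u, v) = r_uu · N̂ = -7,
  M(u, v) = r_uv · N̂ = 0,
  N(u, v) = r_vv · N̂ = 0.
Evaluating at (u, v) = (0, -5/2):
  L = -7, M = 0, N = 0.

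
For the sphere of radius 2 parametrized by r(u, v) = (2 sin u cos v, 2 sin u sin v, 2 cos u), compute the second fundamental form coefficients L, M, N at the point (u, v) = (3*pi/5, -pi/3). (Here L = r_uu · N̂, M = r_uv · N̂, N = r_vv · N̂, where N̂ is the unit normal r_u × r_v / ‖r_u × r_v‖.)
L = -2;  M = 0;  N = -5/4 - sqrt(5)/4

Compute the unit normal N̂(u, v) = (sin(u)^2*cos(v)/Abs(sin(u)), sin(u)^2*sin(v)/Abs(sin(u)), sin(2*u)/(2*Abs(sin(u)))), and the second partials r_uu, r_uv, r_vv. Take dot products:
  L(u, v) = r_uu · N̂ = -2*sin(u)/Abs(sin(u)),
  M(u, v) = r_uv · N̂ = 0,
  N(u, v) = r_vv · N̂ = -2*sin(u)^3/Abs(sin(u)).
Evaluating at (u, v) = (3*pi/5, -pi/3):
  L = -2, M = 0, N = -5/4 - sqrt(5)/4.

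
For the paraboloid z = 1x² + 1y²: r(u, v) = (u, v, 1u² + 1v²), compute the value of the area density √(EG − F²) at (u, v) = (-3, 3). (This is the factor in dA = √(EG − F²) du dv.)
√(EG − F²)|_{(-3, 3)} = sqrt(73)

E = 4*u^2 + 1, F = 4*u*v, G = 4*v^2 + 1, so EG − F² = 4*u^2 + 4*v^2 + 1. Taking the positive square root: √(EG − F²) = sqrt(4*u^2 + 4*v^2 + 1). At (u, v) = (-3, 3): sqrt(73).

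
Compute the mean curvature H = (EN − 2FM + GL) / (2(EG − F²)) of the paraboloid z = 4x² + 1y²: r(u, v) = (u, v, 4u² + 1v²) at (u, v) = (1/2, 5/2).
H = 121*sqrt(42)/1764

With E = 64*u^2 + 1, F = 16*u*v, G = 4*v^2 + 1, L = 8/sqrt(64*u^2 + 4*v^2 + 1), M = 0, N = 2/sqrt(64*u^2 + 4*v^2 + 1), assemble
  H = (EN − 2FM + GL) / (2(EG − F²)) = (64*u^2 + 16*v^2 + 5)/(64*u^2 + 4*v^2 + 1)^(3/2).
At (u, v) = (1/2, 5/2): H = 121*sqrt(42)/1764.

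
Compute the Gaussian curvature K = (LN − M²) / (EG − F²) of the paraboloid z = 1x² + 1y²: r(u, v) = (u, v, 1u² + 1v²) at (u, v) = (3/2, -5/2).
K = 4/1225

Coefficients of the first fundamental form: E = 4*u^2 + 1, F = 4*u*v, G = 4*v^2 + 1.
Coefficients of the second fundamental form: L = 2/sqrt(4*u^2 + 4*v^2 + 1), M = 0, N = 2/sqrt(4*u^2 + 4*v^2 + 1).
Assemble K = (LN − M²)/(EG − F²) = 4/(16*u^4 + 32*u^2*v^2 + 8*u^2 + 16*v^4 + 8*v^2 + 1). At (u, v) = (3/2, -5/2): K = 4/1225.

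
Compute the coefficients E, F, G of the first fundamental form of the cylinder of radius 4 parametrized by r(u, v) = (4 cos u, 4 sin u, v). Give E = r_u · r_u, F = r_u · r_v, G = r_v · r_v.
E = 16;  F = 0;  G = 1

Compute partials: r_u = (-4*sin(u), 4*cos(u), 0), r_v = (0, 0, 1). Then
  E = r_u · r_u = 16,
  F = r_u · r_v = 0,
  G = r_v · r_v = 1.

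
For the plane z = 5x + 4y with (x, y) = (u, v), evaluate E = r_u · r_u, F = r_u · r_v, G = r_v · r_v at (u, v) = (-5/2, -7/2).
E = 26;  F = 20;  G = 17

Partials: r_u = (1, 0, 5), r_v = (0, 1, 4). As functions of (u, v):
  E = r_u · r_u = 26,
  F = r_u · r_v = 20,
  G = r_v · r_v = 17.
Evaluating at (u, v) = (-5/2, -7/2): E = 26, F = 20, G = 17.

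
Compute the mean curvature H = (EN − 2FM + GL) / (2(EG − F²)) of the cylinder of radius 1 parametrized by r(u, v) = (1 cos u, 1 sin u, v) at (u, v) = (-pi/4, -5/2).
H = -1/2

With E = 1, F = 0, G = 1, L = -1, M = 0, N = 0, assemble
  H = (EN − 2FM + GL) / (2(EG − F²)) = -1/2.
At (u, v) = (-pi/4, -5/2): H = -1/2.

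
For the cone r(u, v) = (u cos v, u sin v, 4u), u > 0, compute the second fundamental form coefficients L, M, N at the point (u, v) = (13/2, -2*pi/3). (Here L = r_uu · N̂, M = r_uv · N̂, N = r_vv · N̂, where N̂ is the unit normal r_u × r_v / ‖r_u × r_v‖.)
L = 0;  M = 0;  N = 26*sqrt(17)/17

Compute the unit normal N̂(u, v) = (-4*sqrt(17)*u*cos(v)/(17*Abs(u)), -4*sqrt(17)*u*sin(v)/(17*Abs(u)), sqrt(17)*u/(17*Abs(u))), and the second partials r_uu, r_uv, r_vv. Take dot products:
  L(u, v) = r_uu · N̂ = 0,
  M(u, v) = r_uv · N̂ = 0,
  N(u, v) = r_vv · N̂ = 4*sqrt(17)*u^2/(17*Abs(u)).
Evaluating at (u, v) = (13/2, -2*pi/3):
  L = 0, M = 0, N = 26*sqrt(17)/17.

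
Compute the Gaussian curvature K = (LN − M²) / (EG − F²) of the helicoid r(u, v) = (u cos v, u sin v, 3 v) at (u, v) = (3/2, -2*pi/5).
K = -16/225

Coefficients of the first fundamental form: E = 1, F = 0, G = u^2 + 9.
Coefficients of the second fundamental form: L = 0, M = -3/sqrt(u^2 + 9), N = 0.
Assemble K = (LN − M²)/(EG − F²) = -9/(u^2 + 9)^2. At (u, v) = (3/2, -2*pi/5): K = -16/225.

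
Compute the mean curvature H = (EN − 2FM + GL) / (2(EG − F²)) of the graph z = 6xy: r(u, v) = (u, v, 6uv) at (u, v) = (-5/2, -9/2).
H = -486*sqrt(955)/182405

With E = 36*v^2 + 1, F = 36*u*v, G = 36*u^2 + 1, L = 0, M = 6/sqrt(36*u^2 + 36*v^2 + 1), N = 0, assemble
  H = (EN − 2FM + GL) / (2(EG − F²)) = -216*u*v/(36*u^2 + 36*v^2 + 1)^(3/2).
At (u, v) = (-5/2, -9/2): H = -486*sqrt(955)/182405.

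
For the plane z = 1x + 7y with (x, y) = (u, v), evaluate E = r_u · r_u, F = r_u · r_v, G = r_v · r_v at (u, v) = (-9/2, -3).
E = 2;  F = 7;  G = 50

Partials: r_u = (1, 0, 1), r_v = (0, 1, 7). As functions of (u, v):
  E = r_u · r_u = 2,
  F = r_u · r_v = 7,
  G = r_v · r_v = 50.
Evaluating at (u, v) = (-9/2, -3): E = 2, F = 7, G = 50.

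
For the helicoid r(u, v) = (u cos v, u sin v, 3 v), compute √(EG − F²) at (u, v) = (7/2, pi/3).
√(EG − F²)|_{(7/2, pi/3)} = sqrt(85)/2

E = 1, F = 0, G = u^2 + 9; EG − F² = u^2 + 9; √(EG − F²) = sqrt(u^2 + 9). At the given point: sqrt(85)/2.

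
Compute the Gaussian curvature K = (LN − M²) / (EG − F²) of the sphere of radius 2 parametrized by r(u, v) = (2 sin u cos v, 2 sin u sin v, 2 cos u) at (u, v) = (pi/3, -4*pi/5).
K = 1/4

Coefficients of the first fundamental form: E = 4, F = 0, G = 4*sin(u)^2.
Coefficients of the second fundamental form: L = -2*sin(u)/Abs(sin(u)), M = 0, N = -2*sin(u)^3/Abs(sin(u)).
Assemble K = (LN − M²)/(EG − F²) = 1/4. At (u, v) = (pi/3, -4*pi/5): K = 1/4.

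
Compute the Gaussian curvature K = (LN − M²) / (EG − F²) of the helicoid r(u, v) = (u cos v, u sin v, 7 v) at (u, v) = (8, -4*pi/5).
K = -49/12769

Coefficients of the first fundamental form: E = 1, F = 0, G = u^2 + 49.
Coefficients of the second fundamental form: L = 0, M = -7/sqrt(u^2 + 49), N = 0.
Assemble K = (LN − M²)/(EG − F²) = -49/(u^2 + 49)^2. At (u, v) = (8, -4*pi/5): K = -49/12769.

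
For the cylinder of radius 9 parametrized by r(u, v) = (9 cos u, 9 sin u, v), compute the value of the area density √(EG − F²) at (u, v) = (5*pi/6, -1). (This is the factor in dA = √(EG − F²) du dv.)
√(EG − F²)|_{(5*pi/6, -1)} = 9

E = 81, F = 0, G = 1, so EG − F² = 81. Taking the positive square root: √(EG − F²) = 9. At (u, v) = (5*pi/6, -1): 9.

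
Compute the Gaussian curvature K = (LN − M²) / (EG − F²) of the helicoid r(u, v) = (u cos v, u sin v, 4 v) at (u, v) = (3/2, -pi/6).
K = -256/5329

Coefficients of the first fundamental form: E = 1, F = 0, G = u^2 + 16.
Coefficients of the second fundamental form: L = 0, M = -4/sqrt(u^2 + 16), N = 0.
Assemble K = (LN − M²)/(EG − F²) = -16/(u^2 + 16)^2. At (u, v) = (3/2, -pi/6): K = -256/5329.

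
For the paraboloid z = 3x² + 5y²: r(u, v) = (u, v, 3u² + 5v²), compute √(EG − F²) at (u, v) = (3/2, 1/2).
√(EG − F²)|_{(3/2, 1/2)} = sqrt(107)

E = 36*u^2 + 1, F = 60*u*v, G = 100*v^2 + 1; EG − F² = 36*u^2 + 100*v^2 + 1; √(EG − F²) = sqrt(36*u^2 + 100*v^2 + 1). At the given point: sqrt(107).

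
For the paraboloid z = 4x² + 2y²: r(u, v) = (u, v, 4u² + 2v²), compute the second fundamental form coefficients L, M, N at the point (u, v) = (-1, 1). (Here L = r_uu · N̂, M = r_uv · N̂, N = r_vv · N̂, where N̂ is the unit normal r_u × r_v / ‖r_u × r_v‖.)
L = 8/9;  M = 0;  N = 4/9

Compute the unit normal N̂(u, v) = (-8*u/sqrt(64*u^2 + 16*v^2 + 1), -4*v/sqrt(64*u^2 + 16*v^2 + 1), 1/sqrt(64*u^2 + 16*v^2 + 1)), and the second partials r_uu, r_uv, r_vv. Take dot products:
  L(u, v) = r_uu · N̂ = 8/sqrt(64*u^2 + 16*v^2 + 1),
  M(u, v) = r_uv · N̂ = 0,
  N(u, v) = r_vv · N̂ = 4/sqrt(64*u^2 + 16*v^2 + 1).
Evaluating at (u, v) = (-1, 1):
  L = 8/9, M = 0, N = 4/9.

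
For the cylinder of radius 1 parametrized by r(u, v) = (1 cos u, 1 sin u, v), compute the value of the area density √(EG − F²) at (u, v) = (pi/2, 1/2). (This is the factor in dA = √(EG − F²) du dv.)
√(EG − F²)|_{(pi/2, 1/2)} = 1

E = 1, F = 0, G = 1, so EG − F² = 1. Taking the positive square root: √(EG − F²) = 1. At (u, v) = (pi/2, 1/2): 1.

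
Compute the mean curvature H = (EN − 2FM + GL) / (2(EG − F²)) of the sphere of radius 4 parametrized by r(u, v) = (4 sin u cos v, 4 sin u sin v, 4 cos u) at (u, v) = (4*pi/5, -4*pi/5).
H = -1/4

With E = 16, F = 0, G = 16*sin(u)^2, L = -4*sin(u)/Abs(sin(u)), M = 0, N = -4*sin(u)^3/Abs(sin(u)), assemble
  H = (EN − 2FM + GL) / (2(EG − F²)) = -sin(u)/(4*Abs(sin(u))).
At (u, v) = (4*pi/5, -4*pi/5): H = -1/4.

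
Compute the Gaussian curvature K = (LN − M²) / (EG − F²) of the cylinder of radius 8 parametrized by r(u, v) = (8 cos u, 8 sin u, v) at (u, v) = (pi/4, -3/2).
K = 0

Coefficients of the first fundamental form: E = 64, F = 0, G = 1.
Coefficients of the second fundamental form: L = -8, M = 0, N = 0.
Assemble K = (LN − M²)/(EG − F²) = 0. At (u, v) = (pi/4, -3/2): K = 0.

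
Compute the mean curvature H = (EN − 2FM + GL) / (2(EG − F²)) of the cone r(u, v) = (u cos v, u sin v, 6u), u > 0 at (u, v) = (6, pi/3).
H = sqrt(37)/74

With E = 37, F = 0, G = u^2, L = 0, M = 0, N = 6*sqrt(37)*u^2/(37*Abs(u)), assemble
  H = (EN − 2FM + GL) / (2(EG − F²)) = 3*sqrt(37)/(37*Abs(u)).
At (u, v) = (6, pi/3): H = sqrt(37)/74.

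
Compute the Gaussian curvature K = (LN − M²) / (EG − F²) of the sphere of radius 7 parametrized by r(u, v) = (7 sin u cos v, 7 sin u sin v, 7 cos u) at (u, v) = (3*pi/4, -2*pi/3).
K = 1/49

Coefficients of the first fundamental form: E = 49, F = 0, G = 49*sin(u)^2.
Coefficients of the second fundamental form: L = -7*sin(u)/Abs(sin(u)), M = 0, N = -7*sin(u)^3/Abs(sin(u)).
Assemble K = (LN − M²)/(EG − F²) = 1/49. At (u, v) = (3*pi/4, -2*pi/3): K = 1/49.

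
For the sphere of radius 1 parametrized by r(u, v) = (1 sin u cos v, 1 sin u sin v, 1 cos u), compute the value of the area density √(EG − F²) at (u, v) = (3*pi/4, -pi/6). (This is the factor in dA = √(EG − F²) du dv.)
√(EG − F²)|_{(3*pi/4, -pi/6)} = sqrt(2)/2

E = 1, F = 0, G = sin(u)^2, so EG − F² = sin(u)^2. Taking the positive square root: √(EG − F²) = Abs(sin(u)). At (u, v) = (3*pi/4, -pi/6): sqrt(2)/2.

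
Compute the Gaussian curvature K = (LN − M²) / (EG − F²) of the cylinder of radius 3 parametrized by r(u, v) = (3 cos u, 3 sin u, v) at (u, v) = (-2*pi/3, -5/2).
K = 0

Coefficients of the first fundamental form: E = 9, F = 0, G = 1.
Coefficients of the second fundamental form: L = -3, M = 0, N = 0.
Assemble K = (LN − M²)/(EG − F²) = 0. At (u, v) = (-2*pi/3, -5/2): K = 0.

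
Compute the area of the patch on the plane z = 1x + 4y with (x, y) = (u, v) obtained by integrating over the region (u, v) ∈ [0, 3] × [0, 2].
Area = 18*sqrt(2)

Area = ∫∫ √(EG − F²) du dv with √(EG − F²) = 3*sqrt(2). Integrating over [0, 3] × [0, 2] gives 18*sqrt(2).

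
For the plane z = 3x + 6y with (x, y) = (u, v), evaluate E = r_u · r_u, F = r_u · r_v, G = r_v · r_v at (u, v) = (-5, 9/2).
E = 10;  F = 18;  G = 37

Partials: r_u = (1, 0, 3), r_v = (0, 1, 6). As functions of (u, v):
  E = r_u · r_u = 10,
  F = r_u · r_v = 18,
  G = r_v · r_v = 37.
Evaluating at (u, v) = (-5, 9/2): E = 10, F = 18, G = 37.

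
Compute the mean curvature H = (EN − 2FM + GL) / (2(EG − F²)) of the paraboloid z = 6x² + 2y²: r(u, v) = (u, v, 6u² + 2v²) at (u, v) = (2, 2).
H = 1544*sqrt(641)/410881

With E = 144*u^2 + 1, F = 48*u*v, G = 16*v^2 + 1, L = 12/sqrt(144*u^2 + 16*v^2 + 1), M = 0, N = 4/sqrt(144*u^2 + 16*v^2 + 1), assemble
  H = (EN − 2FM + GL) / (2(EG − F²)) = 8*(36*u^2 + 12*v^2 + 1)/(144*u^2 + 16*v^2 + 1)^(3/2).
At (u, v) = (2, 2): H = 1544*sqrt(641)/410881.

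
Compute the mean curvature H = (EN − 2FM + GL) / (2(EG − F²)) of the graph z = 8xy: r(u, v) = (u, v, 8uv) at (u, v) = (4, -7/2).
H = 7168*sqrt(201)/1090827

With E = 64*v^2 + 1, F = 64*u*v, G = 64*u^2 + 1, L = 0, M = 8/sqrt(64*u^2 + 64*v^2 + 1), N = 0, assemble
  H = (EN − 2FM + GL) / (2(EG − F²)) = -512*u*v/(64*u^2 + 64*v^2 + 1)^(3/2).
At (u, v) = (4, -7/2): H = 7168*sqrt(201)/1090827.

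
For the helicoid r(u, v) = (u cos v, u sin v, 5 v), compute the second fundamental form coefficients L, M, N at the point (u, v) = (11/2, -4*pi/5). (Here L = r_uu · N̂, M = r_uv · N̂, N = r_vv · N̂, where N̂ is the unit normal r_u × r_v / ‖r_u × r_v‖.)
L = 0;  M = -10*sqrt(221)/221;  N = 0

Compute the unit normal N̂(u, v) = (5*sin(v)/sqrt(u^2 + 25), -5*cos(v)/sqrt(u^2 + 25), u/sqrt(u^2 + 25)), and the second partials r_uu, r_uv, r_vv. Take dot products:
  L(u, v) = r_uu · N̂ = 0,
  M(u, v) = r_uv · N̂ = -5/sqrt(u^2 + 25),
  N(u, v) = r_vv · N̂ = 0.
Evaluating at (u, v) = (11/2, -4*pi/5):
  L = 0, M = -10*sqrt(221)/221, N = 0.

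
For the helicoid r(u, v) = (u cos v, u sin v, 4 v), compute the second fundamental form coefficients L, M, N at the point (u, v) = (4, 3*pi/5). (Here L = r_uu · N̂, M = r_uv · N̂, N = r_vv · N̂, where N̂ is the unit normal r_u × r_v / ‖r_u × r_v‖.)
L = 0;  M = -sqrt(2)/2;  N = 0

Compute the unit normal N̂(u, v) = (4*sin(v)/sqrt(u^2 + 16), -4*cos(v)/sqrt(u^2 + 16), u/sqrt(u^2 + 16)), and the second partials r_uu, r_uv, r_vv. Take dot products:
  L(u, v) = r_uu · N̂ = 0,
  M(u, v) = r_uv · N̂ = -4/sqrt(u^2 + 16),
  N(u, v) = r_vv · N̂ = 0.
Evaluating at (u, v) = (4, 3*pi/5):
  L = 0, M = -sqrt(2)/2, N = 0.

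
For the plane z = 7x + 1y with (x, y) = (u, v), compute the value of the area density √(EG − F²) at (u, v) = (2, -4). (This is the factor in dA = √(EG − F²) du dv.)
√(EG − F²)|_{(2, -4)} = sqrt(51)

E = 50, F = 7, G = 2, so EG − F² = 51. Taking the positive square root: √(EG − F²) = sqrt(51). At (u, v) = (2, -4): sqrt(51).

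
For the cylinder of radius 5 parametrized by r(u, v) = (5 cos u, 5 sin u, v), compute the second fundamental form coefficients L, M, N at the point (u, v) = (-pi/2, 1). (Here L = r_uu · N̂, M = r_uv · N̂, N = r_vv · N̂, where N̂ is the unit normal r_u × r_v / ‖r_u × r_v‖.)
L = -5;  M = 0;  N = 0

Compute the unit normal N̂(u, v) = (cos(u), sin(u), 0), and the second partials r_uu, r_uv, r_vv. Take dot products:
  L(u, v) = r_uu · N̂ = -5,
  M(u, v) = r_uv · N̂ = 0,
  N(u, v) = r_vv · N̂ = 0.
Evaluating at (u, v) = (-pi/2, 1):
  L = -5, M = 0, N = 0.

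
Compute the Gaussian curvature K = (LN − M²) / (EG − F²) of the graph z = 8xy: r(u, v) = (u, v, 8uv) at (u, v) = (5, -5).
K = -64/10246401

Coefficients of the first fundamental form: E = 64*v^2 + 1, F = 64*u*v, G = 64*u^2 + 1.
Coefficients of the second fundamental form: L = 0, M = 8/sqrt(64*u^2 + 64*v^2 + 1), N = 0.
Assemble K = (LN − M²)/(EG − F²) = -64/(4096*u^4 + 8192*u^2*v^2 + 128*u^2 + 4096*v^4 + 128*v^2 + 1). At (u, v) = (5, -5): K = -64/10246401.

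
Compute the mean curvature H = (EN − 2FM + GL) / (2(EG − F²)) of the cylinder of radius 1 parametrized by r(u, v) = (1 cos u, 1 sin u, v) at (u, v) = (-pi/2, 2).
H = -1/2

With E = 1, F = 0, G = 1, L = -1, M = 0, N = 0, assemble
  H = (EN − 2FM + GL) / (2(EG − F²)) = -1/2.
At (u, v) = (-pi/2, 2): H = -1/2.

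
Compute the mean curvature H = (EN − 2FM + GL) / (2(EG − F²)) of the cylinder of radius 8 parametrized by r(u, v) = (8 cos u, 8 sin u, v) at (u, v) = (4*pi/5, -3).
H = -1/16

With E = 64, F = 0, G = 1, L = -8, M = 0, N = 0, assemble
  H = (EN − 2FM + GL) / (2(EG − F²)) = -1/16.
At (u, v) = (4*pi/5, -3): H = -1/16.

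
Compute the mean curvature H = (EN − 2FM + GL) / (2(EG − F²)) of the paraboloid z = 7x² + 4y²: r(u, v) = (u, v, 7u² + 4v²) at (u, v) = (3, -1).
H = 7515*sqrt(1829)/3345241

With E = 196*u^2 + 1, F = 112*u*v, G = 64*v^2 + 1, L = 14/sqrt(196*u^2 + 64*v^2 + 1), M = 0, N = 8/sqrt(196*u^2 + 64*v^2 + 1), assemble
  H = (EN − 2FM + GL) / (2(EG − F²)) = (784*u^2 + 448*v^2 + 11)/(196*u^2 + 64*v^2 + 1)^(3/2).
At (u, v) = (3, -1): H = 7515*sqrt(1829)/3345241.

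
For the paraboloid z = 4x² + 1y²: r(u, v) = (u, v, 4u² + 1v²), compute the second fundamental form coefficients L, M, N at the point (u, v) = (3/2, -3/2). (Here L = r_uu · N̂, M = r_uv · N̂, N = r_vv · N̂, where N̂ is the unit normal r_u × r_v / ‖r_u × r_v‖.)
L = 4*sqrt(154)/77;  M = 0;  N = sqrt(154)/77

Compute the unit normal N̂(u, v) = (-8*u/sqrt(64*u^2 + 4*v^2 + 1), -2*v/sqrt(64*u^2 + 4*v^2 + 1), 1/sqrt(64*u^2 + 4*v^2 + 1)), and the second partials r_uu, r_uv, r_vv. Take dot products:
  L(u, v) = r_uu · N̂ = 8/sqrt(64*u^2 + 4*v^2 + 1),
  M(u, v) = r_uv · N̂ = 0,
  N(u, v) = r_vv · N̂ = 2/sqrt(64*u^2 + 4*v^2 + 1).
Evaluating at (u, v) = (3/2, -3/2):
  L = 4*sqrt(154)/77, M = 0, N = sqrt(154)/77.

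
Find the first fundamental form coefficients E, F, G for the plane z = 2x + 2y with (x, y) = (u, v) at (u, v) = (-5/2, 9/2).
E = 5;  F = 4;  G = 5

Partials: r_u = (1, 0, 2), r_v = (0, 1, 2). As functions of (u, v):
  E = r_u · r_u = 5,
  F = r_u · r_v = 4,
  G = r_v · r_v = 5.
Evaluating at (u, v) = (-5/2, 9/2): E = 5, F = 4, G = 5.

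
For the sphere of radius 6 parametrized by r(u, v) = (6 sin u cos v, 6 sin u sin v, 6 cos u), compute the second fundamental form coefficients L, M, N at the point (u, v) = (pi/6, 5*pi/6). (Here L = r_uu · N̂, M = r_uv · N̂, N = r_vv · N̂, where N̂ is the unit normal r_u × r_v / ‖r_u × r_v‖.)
L = -6;  M = 0;  N = -3/2

Compute the unit normal N̂(u, v) = (sin(u)^2*cos(v)/Abs(sin(u)), sin(u)^2*sin(v)/Abs(sin(u)), sin(2*u)/(2*Abs(sin(u)))), and the second partials r_uu, r_uv, r_vv. Take dot products:
  L(u, v) = r_uu · N̂ = -6*sin(u)/Abs(sin(u)),
  M(u, v) = r_uv · N̂ = 0,
  N(u, v) = r_vv · N̂ = -6*sin(u)^3/Abs(sin(u)).
Evaluating at (u, v) = (pi/6, 5*pi/6):
  L = -6, M = 0, N = -3/2.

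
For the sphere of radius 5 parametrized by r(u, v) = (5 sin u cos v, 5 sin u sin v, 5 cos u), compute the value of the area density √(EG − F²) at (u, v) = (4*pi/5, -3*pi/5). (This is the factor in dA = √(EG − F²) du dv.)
√(EG − F²)|_{(4*pi/5, -3*pi/5)} = 25*sqrt(10 - 2*sqrt(5))/4

E = 25, F = 0, G = 25*sin(u)^2, so EG − F² = 625*sin(u)^2. Taking the positive square root: √(EG − F²) = 25*Abs(sin(u)). At (u, v) = (4*pi/5, -3*pi/5): 25*sqrt(10 - 2*sqrt(5))/4.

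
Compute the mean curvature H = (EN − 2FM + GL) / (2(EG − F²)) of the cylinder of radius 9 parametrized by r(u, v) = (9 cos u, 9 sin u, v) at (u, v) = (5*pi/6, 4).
H = -1/18

With E = 81, F = 0, G = 1, L = -9, M = 0, N = 0, assemble
  H = (EN − 2FM + GL) / (2(EG − F²)) = -1/18.
At (u, v) = (5*pi/6, 4): H = -1/18.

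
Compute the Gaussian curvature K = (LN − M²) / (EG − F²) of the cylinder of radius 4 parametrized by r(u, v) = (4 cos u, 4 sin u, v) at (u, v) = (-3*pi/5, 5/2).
K = 0

Coefficients of the first fundamental form: E = 16, F = 0, G = 1.
Coefficients of the second fundamental form: L = -4, M = 0, N = 0.
Assemble K = (LN − M²)/(EG − F²) = 0. At (u, v) = (-3*pi/5, 5/2): K = 0.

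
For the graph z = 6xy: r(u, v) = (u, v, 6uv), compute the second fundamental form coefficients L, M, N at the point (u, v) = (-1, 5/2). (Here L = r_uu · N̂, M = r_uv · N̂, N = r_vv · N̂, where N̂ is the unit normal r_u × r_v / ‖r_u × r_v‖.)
L = 0;  M = 3*sqrt(262)/131;  N = 0

Compute the unit normal N̂(u, v) = (-6*v/sqrt(36*u^2 + 36*v^2 + 1), -6*u/sqrt(36*u^2 + 36*v^2 + 1), 1/sqrt(36*u^2 + 36*v^2 + 1)), and the second partials r_uu, r_uv, r_vv. Take dot products:
  L(u, v) = r_uu · N̂ = 0,
  M(u, v) = r_uv · N̂ = 6/sqrt(36*u^2 + 36*v^2 + 1),
  N(u, v) = r_vv · N̂ = 0.
Evaluating at (u, v) = (-1, 5/2):
  L = 0, M = 3*sqrt(262)/131, N = 0.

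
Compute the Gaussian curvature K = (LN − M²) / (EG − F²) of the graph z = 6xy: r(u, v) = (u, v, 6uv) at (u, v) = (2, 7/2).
K = -9/85849

Coefficients of the first fundamental form: E = 36*v^2 + 1, F = 36*u*v, G = 36*u^2 + 1.
Coefficients of the second fundamental form: L = 0, M = 6/sqrt(36*u^2 + 36*v^2 + 1), N = 0.
Assemble K = (LN − M²)/(EG − F²) = -36/(1296*u^4 + 2592*u^2*v^2 + 72*u^2 + 1296*v^4 + 72*v^2 + 1). At (u, v) = (2, 7/2): K = -9/85849.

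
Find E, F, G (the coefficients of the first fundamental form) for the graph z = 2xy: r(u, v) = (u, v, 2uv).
E = 4*v^2 + 1;  F = 4*u*v;  G = 4*u^2 + 1

Compute partials: r_u = (1, 0, 2*v), r_v = (0, 1, 2*u). Then
  E = r_u · r_u = 4*v^2 + 1,
  F = r_u · r_v = 4*u*v,
  G = r_v · r_v = 4*u^2 + 1.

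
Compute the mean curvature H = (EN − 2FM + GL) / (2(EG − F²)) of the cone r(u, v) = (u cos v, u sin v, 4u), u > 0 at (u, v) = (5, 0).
H = 2*sqrt(17)/85

With E = 17, F = 0, G = u^2, L = 0, M = 0, N = 4*sqrt(17)*u^2/(17*Abs(u)), assemble
  H = (EN − 2FM + GL) / (2(EG − F²)) = 2*sqrt(17)/(17*Abs(u)).
At (u, v) = (5, 0): H = 2*sqrt(17)/85.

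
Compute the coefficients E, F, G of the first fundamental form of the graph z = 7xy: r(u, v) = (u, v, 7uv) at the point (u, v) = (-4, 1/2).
E = 53/4;  F = -98;  G = 785

Partials: r_u = (1, 0, 7*v), r_v = (0, 1, 7*u). As functions of (u, v):
  E = r_u · r_u = 49*v^2 + 1,
  F = r_u · r_v = 49*u*v,
  G = r_v · r_v = 49*u^2 + 1.
Evaluating at (u, v) = (-4, 1/2): E = 53/4, F = -98, G = 785.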